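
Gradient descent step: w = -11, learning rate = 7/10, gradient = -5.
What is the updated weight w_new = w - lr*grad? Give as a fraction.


w_new = -11 - 7/10 * -5 = -11 - -7/2 = -15/2.

-15/2


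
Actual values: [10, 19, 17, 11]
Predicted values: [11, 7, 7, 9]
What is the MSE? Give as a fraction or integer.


MSE = (1/4) * ((10-11)^2=1 + (19-7)^2=144 + (17-7)^2=100 + (11-9)^2=4). Sum = 249. MSE = 249/4.

249/4


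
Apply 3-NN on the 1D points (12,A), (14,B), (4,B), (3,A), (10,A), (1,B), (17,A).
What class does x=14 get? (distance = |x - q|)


Distances: |12-14|=2, |14-14|=0, |4-14|=10, |3-14|=11, |10-14|=4, |1-14|=13, |17-14|=3. 3 nearest: (14,B), (12,A), (17,A). Counts: {'B': 1, 'A': 2}. Majority class: A.

A


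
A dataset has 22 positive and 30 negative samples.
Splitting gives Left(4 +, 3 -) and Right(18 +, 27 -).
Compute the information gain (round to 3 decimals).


H(parent) = 0.9829. H(left) = 0.9852, H(right) = 0.9710. Weighted = (7/52)*0.9852 + (45/52)*0.9710 = 0.9729. IG = 0.9829 - 0.9729 = 0.0100, which rounds to 0.010.

0.010


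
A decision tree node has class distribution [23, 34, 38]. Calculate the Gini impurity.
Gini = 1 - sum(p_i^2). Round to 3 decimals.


Total = 95. Proportions: 23/95, 34/95, 38/95. sum(p_i^2) = 0.3467. Gini = 1 - 0.3467 = 0.6533, which rounds to 0.653.

0.653


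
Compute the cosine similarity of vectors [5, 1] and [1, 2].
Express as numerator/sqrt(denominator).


dot = 7. |a|^2 = 26, |b|^2 = 5. cos = 7/sqrt(130).

7/sqrt(130)


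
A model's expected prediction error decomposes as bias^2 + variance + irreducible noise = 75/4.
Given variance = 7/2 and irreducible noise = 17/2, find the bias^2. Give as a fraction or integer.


Total error = bias^2 + variance + irreducible noise. So bias^2 = 75/4 - 7/2 - 17/2 = 27/4.

27/4


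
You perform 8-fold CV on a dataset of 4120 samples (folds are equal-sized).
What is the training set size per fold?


Each validation fold has 4120/8 = 515 samples. Training set = 4120 - 515 = 3605.

3605


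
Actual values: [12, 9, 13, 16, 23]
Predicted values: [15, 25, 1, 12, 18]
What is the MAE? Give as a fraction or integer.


MAE = (1/5) * (|12-15|=3 + |9-25|=16 + |13-1|=12 + |16-12|=4 + |23-18|=5). Sum = 40. MAE = 8.

8


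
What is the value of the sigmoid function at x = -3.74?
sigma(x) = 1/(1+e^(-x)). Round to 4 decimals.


sigma(-3.74) = 1/(1+e^(3.74)) = 1/(1+42.097990) = 1/43.097990 = 0.0232.

0.0232


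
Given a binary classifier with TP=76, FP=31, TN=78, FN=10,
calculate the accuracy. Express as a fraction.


Accuracy = (TP + TN) / (TP + TN + FP + FN) = (76 + 78) / 195 = 154/195.

154/195


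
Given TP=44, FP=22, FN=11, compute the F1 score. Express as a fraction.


Precision = 44/66 = 2/3. Recall = 44/55 = 4/5. F1 = 2*P*R/(P+R) = 8/11.

8/11


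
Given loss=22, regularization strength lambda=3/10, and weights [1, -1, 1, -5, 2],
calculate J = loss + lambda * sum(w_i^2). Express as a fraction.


L2 sq norm = sum(w^2) = 32. J = 22 + 3/10 * 32 = 158/5.

158/5


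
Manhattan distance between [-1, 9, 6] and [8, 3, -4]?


d = sum of absolute differences: |-1-8|=9 + |9-3|=6 + |6--4|=10 = 25.

25


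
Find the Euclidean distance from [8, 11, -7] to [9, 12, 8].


d = sqrt(sum of squared differences). (8-9)^2=1, (11-12)^2=1, (-7-8)^2=225. Sum = 227.

sqrt(227)


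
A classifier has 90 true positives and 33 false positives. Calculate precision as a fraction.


Precision = TP / (TP + FP) = 90 / 123 = 30/41.

30/41


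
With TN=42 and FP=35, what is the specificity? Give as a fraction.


Specificity = TN / (TN + FP) = 42 / 77 = 6/11.

6/11


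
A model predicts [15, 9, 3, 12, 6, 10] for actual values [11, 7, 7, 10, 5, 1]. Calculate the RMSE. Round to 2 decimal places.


MSE = 20.3333. RMSE = sqrt(20.3333) = 4.51.

4.51


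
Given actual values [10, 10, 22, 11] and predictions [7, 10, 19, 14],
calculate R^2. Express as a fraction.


Mean(y) = 53/4. SS_res = 27. SS_tot = 411/4. R^2 = 1 - 27/(411/4) = 101/137.

101/137


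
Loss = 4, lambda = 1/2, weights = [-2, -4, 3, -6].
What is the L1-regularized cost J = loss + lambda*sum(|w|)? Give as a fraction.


L1 norm = sum(|w|) = 15. J = 4 + 1/2 * 15 = 23/2.

23/2


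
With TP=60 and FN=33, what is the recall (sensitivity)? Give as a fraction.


Recall = TP / (TP + FN) = 60 / 93 = 20/31.

20/31


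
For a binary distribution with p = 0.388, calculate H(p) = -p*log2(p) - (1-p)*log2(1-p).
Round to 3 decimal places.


H = -0.388*log2(0.388) - 0.612*log2(0.612) = 0.963.

0.963


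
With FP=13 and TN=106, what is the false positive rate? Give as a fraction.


FPR = FP / (FP + TN) = 13 / 119 = 13/119.

13/119


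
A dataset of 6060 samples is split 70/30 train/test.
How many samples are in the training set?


Test set = 6060 * 30% = 1818. Training set = 6060 - 1818 = 4242.

4242


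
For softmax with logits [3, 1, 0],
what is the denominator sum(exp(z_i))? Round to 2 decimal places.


Denom = e^3=20.0855 + e^1=2.7183 + e^0=1.0000. Sum = 23.8038, which rounds to 23.80.

23.80


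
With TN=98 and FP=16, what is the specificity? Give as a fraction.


Specificity = TN / (TN + FP) = 98 / 114 = 49/57.

49/57


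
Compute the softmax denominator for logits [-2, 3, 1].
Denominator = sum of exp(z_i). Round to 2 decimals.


Denom = e^-2=0.1353 + e^3=20.0855 + e^1=2.7183. Sum = 22.9391, which rounds to 22.94.

22.94


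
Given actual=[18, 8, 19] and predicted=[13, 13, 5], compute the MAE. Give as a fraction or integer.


MAE = (1/3) * (|18-13|=5 + |8-13|=5 + |19-5|=14). Sum = 24. MAE = 8.

8


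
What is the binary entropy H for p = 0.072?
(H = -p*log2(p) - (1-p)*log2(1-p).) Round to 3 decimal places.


H = -0.072*log2(0.072) - 0.928*log2(0.928) = 0.373.

0.373


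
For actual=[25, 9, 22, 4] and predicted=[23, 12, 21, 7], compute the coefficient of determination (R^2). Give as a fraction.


Mean(y) = 15. SS_res = 23. SS_tot = 306. R^2 = 1 - 23/(306) = 283/306.

283/306


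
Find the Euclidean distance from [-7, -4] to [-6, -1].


d = sqrt(sum of squared differences). (-7--6)^2=1, (-4--1)^2=9. Sum = 10.

sqrt(10)


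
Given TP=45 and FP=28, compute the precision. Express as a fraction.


Precision = TP / (TP + FP) = 45 / 73 = 45/73.

45/73


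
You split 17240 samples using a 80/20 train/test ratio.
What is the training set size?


Test set = 17240 * 20% = 3448. Training set = 17240 - 3448 = 13792.

13792


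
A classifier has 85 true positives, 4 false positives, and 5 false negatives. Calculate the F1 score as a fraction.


Precision = 85/89 = 85/89. Recall = 85/90 = 17/18. F1 = 2*P*R/(P+R) = 170/179.

170/179


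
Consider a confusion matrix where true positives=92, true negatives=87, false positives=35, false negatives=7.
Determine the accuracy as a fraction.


Accuracy = (TP + TN) / (TP + TN + FP + FN) = (92 + 87) / 221 = 179/221.

179/221


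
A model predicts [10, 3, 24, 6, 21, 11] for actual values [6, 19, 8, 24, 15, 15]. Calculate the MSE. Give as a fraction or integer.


MSE = (1/6) * ((6-10)^2=16 + (19-3)^2=256 + (8-24)^2=256 + (24-6)^2=324 + (15-21)^2=36 + (15-11)^2=16). Sum = 904. MSE = 452/3.

452/3


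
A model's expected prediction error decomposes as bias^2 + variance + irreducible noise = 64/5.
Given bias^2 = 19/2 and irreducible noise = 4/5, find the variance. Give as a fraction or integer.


Total error = bias^2 + variance + irreducible noise. So variance = 64/5 - 19/2 - 4/5 = 5/2.

5/2


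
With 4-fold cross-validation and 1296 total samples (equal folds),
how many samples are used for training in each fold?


Each validation fold has 1296/4 = 324 samples. Training set = 1296 - 324 = 972.

972


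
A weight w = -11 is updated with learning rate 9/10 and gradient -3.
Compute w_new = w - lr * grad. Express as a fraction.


w_new = -11 - 9/10 * -3 = -11 - -27/10 = -83/10.

-83/10


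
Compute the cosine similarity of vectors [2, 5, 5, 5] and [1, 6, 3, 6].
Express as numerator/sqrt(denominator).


dot = 77. |a|^2 = 79, |b|^2 = 82. cos = 77/sqrt(6478).

77/sqrt(6478)


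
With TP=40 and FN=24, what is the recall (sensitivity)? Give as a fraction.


Recall = TP / (TP + FN) = 40 / 64 = 5/8.

5/8


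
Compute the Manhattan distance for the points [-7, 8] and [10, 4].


d = sum of absolute differences: |-7-10|=17 + |8-4|=4 = 21.

21


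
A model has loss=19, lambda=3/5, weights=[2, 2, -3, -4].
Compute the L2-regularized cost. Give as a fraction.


L2 sq norm = sum(w^2) = 33. J = 19 + 3/5 * 33 = 194/5.

194/5


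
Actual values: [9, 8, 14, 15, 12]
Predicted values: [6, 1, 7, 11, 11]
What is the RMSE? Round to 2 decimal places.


MSE = 24.8000. RMSE = sqrt(24.8000) = 4.98.

4.98


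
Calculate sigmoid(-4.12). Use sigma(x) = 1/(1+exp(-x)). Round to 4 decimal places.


sigma(-4.12) = 1/(1+e^(4.12)) = 1/(1+61.559242) = 1/62.559242 = 0.0160.

0.0160


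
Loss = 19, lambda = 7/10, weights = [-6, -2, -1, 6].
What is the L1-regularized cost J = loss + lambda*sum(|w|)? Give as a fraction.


L1 norm = sum(|w|) = 15. J = 19 + 7/10 * 15 = 59/2.

59/2


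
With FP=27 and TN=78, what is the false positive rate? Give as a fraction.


FPR = FP / (FP + TN) = 27 / 105 = 9/35.

9/35


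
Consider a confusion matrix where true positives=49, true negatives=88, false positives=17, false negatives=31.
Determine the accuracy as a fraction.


Accuracy = (TP + TN) / (TP + TN + FP + FN) = (49 + 88) / 185 = 137/185.

137/185


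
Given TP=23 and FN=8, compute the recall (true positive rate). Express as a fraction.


Recall = TP / (TP + FN) = 23 / 31 = 23/31.

23/31


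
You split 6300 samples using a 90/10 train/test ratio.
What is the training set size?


Test set = 6300 * 10% = 630. Training set = 6300 - 630 = 5670.

5670


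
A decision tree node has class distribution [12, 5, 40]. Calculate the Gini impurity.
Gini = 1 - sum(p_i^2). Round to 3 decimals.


Total = 57. Proportions: 12/57, 5/57, 40/57. sum(p_i^2) = 0.5445. Gini = 1 - 0.5445 = 0.4555, which rounds to 0.456.

0.456


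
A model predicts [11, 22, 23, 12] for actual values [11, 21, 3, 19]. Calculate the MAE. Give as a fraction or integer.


MAE = (1/4) * (|11-11|=0 + |21-22|=1 + |3-23|=20 + |19-12|=7). Sum = 28. MAE = 7.

7


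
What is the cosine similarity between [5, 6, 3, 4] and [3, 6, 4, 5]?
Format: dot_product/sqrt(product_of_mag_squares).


dot = 83. |a|^2 = 86, |b|^2 = 86. cos = 83/sqrt(7396).

83/sqrt(7396)


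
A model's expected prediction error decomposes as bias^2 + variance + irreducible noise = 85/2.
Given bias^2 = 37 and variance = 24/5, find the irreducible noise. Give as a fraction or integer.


Total error = bias^2 + variance + irreducible noise. So irreducible noise = 85/2 - 37 - 24/5 = 7/10.

7/10


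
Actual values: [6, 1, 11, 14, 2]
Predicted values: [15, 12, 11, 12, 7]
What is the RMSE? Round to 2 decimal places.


MSE = 46.2000. RMSE = sqrt(46.2000) = 6.80.

6.80


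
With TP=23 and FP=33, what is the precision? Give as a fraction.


Precision = TP / (TP + FP) = 23 / 56 = 23/56.

23/56


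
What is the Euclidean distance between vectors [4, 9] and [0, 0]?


d = sqrt(sum of squared differences). (4-0)^2=16, (9-0)^2=81. Sum = 97.

sqrt(97)


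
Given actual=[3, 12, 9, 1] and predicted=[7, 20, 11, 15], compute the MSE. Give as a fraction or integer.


MSE = (1/4) * ((3-7)^2=16 + (12-20)^2=64 + (9-11)^2=4 + (1-15)^2=196). Sum = 280. MSE = 70.

70


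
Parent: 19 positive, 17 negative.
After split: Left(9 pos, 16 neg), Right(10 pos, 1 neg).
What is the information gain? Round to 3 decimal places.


H(parent) = 0.9978. H(left) = 0.9427, H(right) = 0.4395. Weighted = (25/36)*0.9427 + (11/36)*0.4395 = 0.7889. IG = 0.9978 - 0.7889 = 0.2089, which rounds to 0.209.

0.209


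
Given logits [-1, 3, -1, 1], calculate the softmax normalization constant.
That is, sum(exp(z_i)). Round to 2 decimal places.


Denom = e^-1=0.3679 + e^3=20.0855 + e^-1=0.3679 + e^1=2.7183. Sum = 23.5396, which rounds to 23.54.

23.54


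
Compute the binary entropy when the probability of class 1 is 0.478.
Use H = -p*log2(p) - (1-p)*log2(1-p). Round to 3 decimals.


H = -0.478*log2(0.478) - 0.522*log2(0.522) = 0.999.

0.999


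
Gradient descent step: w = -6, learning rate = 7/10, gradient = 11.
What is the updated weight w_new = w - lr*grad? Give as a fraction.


w_new = -6 - 7/10 * 11 = -6 - 77/10 = -137/10.

-137/10


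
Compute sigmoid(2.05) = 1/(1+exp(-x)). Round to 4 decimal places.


sigma(2.05) = 1/(1+e^(-2.05)) = 1/(1+0.128735) = 1/1.128735 = 0.8859.

0.8859


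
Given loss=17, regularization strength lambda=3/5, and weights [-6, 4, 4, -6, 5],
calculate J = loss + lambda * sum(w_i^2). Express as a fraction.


L2 sq norm = sum(w^2) = 129. J = 17 + 3/5 * 129 = 472/5.

472/5


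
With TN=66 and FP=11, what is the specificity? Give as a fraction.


Specificity = TN / (TN + FP) = 66 / 77 = 6/7.

6/7


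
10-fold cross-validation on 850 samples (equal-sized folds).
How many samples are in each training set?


Each validation fold has 850/10 = 85 samples. Training set = 850 - 85 = 765.

765


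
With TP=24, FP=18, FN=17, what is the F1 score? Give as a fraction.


Precision = 24/42 = 4/7. Recall = 24/41 = 24/41. F1 = 2*P*R/(P+R) = 48/83.

48/83


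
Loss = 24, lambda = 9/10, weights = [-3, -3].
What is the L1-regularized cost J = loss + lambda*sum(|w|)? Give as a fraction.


L1 norm = sum(|w|) = 6. J = 24 + 9/10 * 6 = 147/5.

147/5


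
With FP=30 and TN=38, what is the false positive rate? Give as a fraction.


FPR = FP / (FP + TN) = 30 / 68 = 15/34.

15/34


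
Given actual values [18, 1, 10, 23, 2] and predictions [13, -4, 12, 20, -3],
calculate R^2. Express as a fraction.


Mean(y) = 54/5. SS_res = 88. SS_tot = 1874/5. R^2 = 1 - 88/(1874/5) = 717/937.

717/937


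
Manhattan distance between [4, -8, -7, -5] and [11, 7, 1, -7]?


d = sum of absolute differences: |4-11|=7 + |-8-7|=15 + |-7-1|=8 + |-5--7|=2 = 32.

32


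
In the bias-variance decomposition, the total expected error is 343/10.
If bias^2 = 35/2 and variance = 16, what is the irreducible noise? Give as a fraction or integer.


Total error = bias^2 + variance + irreducible noise. So irreducible noise = 343/10 - 35/2 - 16 = 4/5.

4/5


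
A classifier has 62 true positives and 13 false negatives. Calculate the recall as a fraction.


Recall = TP / (TP + FN) = 62 / 75 = 62/75.

62/75


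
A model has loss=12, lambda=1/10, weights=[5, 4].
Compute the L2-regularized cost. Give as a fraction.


L2 sq norm = sum(w^2) = 41. J = 12 + 1/10 * 41 = 161/10.

161/10


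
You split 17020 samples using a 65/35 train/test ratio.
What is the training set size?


Test set = 17020 * 35% = 5957. Training set = 17020 - 5957 = 11063.

11063


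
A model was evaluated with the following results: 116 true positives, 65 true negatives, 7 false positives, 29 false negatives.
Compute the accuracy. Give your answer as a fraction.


Accuracy = (TP + TN) / (TP + TN + FP + FN) = (116 + 65) / 217 = 181/217.

181/217


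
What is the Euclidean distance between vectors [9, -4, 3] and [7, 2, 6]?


d = sqrt(sum of squared differences). (9-7)^2=4, (-4-2)^2=36, (3-6)^2=9. Sum = 49.

7


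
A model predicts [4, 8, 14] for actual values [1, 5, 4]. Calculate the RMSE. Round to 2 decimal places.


MSE = 39.3333. RMSE = sqrt(39.3333) = 6.27.

6.27


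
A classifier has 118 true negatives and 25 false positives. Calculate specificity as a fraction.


Specificity = TN / (TN + FP) = 118 / 143 = 118/143.

118/143


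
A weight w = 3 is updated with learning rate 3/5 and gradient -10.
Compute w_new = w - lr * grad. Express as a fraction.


w_new = 3 - 3/5 * -10 = 3 - -6 = 9.

9


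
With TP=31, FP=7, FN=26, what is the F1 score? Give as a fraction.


Precision = 31/38 = 31/38. Recall = 31/57 = 31/57. F1 = 2*P*R/(P+R) = 62/95.

62/95


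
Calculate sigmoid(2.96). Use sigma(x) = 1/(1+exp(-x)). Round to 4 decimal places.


sigma(2.96) = 1/(1+e^(-2.96)) = 1/(1+0.051819) = 1/1.051819 = 0.9507.

0.9507


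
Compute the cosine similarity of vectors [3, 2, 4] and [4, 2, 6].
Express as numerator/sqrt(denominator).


dot = 40. |a|^2 = 29, |b|^2 = 56. cos = 40/sqrt(1624).

40/sqrt(1624)


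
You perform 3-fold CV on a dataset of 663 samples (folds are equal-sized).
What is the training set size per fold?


Each validation fold has 663/3 = 221 samples. Training set = 663 - 221 = 442.

442


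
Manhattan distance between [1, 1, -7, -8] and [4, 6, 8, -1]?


d = sum of absolute differences: |1-4|=3 + |1-6|=5 + |-7-8|=15 + |-8--1|=7 = 30.

30


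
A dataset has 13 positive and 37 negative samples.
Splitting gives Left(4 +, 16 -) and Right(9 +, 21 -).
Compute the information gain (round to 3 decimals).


H(parent) = 0.8267. H(left) = 0.7219, H(right) = 0.8813. Weighted = (20/50)*0.7219 + (30/50)*0.8813 = 0.8175. IG = 0.8267 - 0.8175 = 0.0092, which rounds to 0.009.

0.009


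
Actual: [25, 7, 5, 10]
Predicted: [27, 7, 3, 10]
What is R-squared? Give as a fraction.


Mean(y) = 47/4. SS_res = 8. SS_tot = 987/4. R^2 = 1 - 8/(987/4) = 955/987.

955/987


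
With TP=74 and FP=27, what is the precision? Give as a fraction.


Precision = TP / (TP + FP) = 74 / 101 = 74/101.

74/101


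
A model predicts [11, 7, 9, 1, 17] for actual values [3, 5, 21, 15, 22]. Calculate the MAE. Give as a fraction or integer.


MAE = (1/5) * (|3-11|=8 + |5-7|=2 + |21-9|=12 + |15-1|=14 + |22-17|=5). Sum = 41. MAE = 41/5.

41/5


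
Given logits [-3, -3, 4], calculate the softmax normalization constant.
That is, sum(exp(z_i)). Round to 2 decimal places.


Denom = e^-3=0.0498 + e^-3=0.0498 + e^4=54.5982. Sum = 54.6978, which rounds to 54.70.

54.70


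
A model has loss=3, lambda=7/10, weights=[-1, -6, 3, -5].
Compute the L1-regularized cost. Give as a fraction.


L1 norm = sum(|w|) = 15. J = 3 + 7/10 * 15 = 27/2.

27/2


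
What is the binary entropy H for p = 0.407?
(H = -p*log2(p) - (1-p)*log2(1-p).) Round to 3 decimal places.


H = -0.407*log2(0.407) - 0.593*log2(0.593) = 0.975.

0.975


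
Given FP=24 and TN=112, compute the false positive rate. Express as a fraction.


FPR = FP / (FP + TN) = 24 / 136 = 3/17.

3/17


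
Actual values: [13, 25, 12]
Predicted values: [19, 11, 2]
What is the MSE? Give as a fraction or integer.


MSE = (1/3) * ((13-19)^2=36 + (25-11)^2=196 + (12-2)^2=100). Sum = 332. MSE = 332/3.

332/3


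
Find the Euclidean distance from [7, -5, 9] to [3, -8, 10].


d = sqrt(sum of squared differences). (7-3)^2=16, (-5--8)^2=9, (9-10)^2=1. Sum = 26.

sqrt(26)


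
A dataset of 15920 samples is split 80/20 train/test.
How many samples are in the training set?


Test set = 15920 * 20% = 3184. Training set = 15920 - 3184 = 12736.

12736


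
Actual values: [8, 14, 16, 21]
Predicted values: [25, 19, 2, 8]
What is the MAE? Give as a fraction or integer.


MAE = (1/4) * (|8-25|=17 + |14-19|=5 + |16-2|=14 + |21-8|=13). Sum = 49. MAE = 49/4.

49/4


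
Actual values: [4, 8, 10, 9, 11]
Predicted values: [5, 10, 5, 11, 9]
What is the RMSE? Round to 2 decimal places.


MSE = 7.6000. RMSE = sqrt(7.6000) = 2.76.

2.76


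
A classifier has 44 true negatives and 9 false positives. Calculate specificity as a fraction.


Specificity = TN / (TN + FP) = 44 / 53 = 44/53.

44/53


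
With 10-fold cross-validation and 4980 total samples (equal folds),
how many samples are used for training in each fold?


Each validation fold has 4980/10 = 498 samples. Training set = 4980 - 498 = 4482.

4482


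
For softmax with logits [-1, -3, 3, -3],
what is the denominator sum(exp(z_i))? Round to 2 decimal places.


Denom = e^-1=0.3679 + e^-3=0.0498 + e^3=20.0855 + e^-3=0.0498. Sum = 20.5530, which rounds to 20.55.

20.55


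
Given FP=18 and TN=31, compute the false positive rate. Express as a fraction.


FPR = FP / (FP + TN) = 18 / 49 = 18/49.

18/49


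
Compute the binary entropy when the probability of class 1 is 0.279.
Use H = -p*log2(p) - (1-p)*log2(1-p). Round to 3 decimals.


H = -0.279*log2(0.279) - 0.721*log2(0.721) = 0.854.

0.854


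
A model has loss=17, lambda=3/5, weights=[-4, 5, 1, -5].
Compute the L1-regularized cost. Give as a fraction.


L1 norm = sum(|w|) = 15. J = 17 + 3/5 * 15 = 26.

26


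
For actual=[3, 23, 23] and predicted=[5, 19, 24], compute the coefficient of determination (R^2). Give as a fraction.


Mean(y) = 49/3. SS_res = 21. SS_tot = 800/3. R^2 = 1 - 21/(800/3) = 737/800.

737/800


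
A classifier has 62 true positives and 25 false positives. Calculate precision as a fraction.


Precision = TP / (TP + FP) = 62 / 87 = 62/87.

62/87


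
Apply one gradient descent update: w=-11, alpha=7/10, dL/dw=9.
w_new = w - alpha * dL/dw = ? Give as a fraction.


w_new = -11 - 7/10 * 9 = -11 - 63/10 = -173/10.

-173/10


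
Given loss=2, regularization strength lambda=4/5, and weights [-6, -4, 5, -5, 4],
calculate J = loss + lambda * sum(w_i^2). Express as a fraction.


L2 sq norm = sum(w^2) = 118. J = 2 + 4/5 * 118 = 482/5.

482/5


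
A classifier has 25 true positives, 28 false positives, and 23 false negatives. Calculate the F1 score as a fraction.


Precision = 25/53 = 25/53. Recall = 25/48 = 25/48. F1 = 2*P*R/(P+R) = 50/101.

50/101


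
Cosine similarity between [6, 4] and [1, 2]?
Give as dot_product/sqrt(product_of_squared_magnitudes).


dot = 14. |a|^2 = 52, |b|^2 = 5. cos = 14/sqrt(260).

14/sqrt(260)


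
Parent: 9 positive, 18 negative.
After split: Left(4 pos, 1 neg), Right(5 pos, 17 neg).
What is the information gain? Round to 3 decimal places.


H(parent) = 0.9183. H(left) = 0.7219, H(right) = 0.7732. Weighted = (5/27)*0.7219 + (22/27)*0.7732 = 0.7637. IG = 0.9183 - 0.7637 = 0.1546, which rounds to 0.155.

0.155


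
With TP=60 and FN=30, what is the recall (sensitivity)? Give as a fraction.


Recall = TP / (TP + FN) = 60 / 90 = 2/3.

2/3


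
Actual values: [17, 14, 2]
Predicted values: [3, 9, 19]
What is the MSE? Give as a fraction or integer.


MSE = (1/3) * ((17-3)^2=196 + (14-9)^2=25 + (2-19)^2=289). Sum = 510. MSE = 170.

170


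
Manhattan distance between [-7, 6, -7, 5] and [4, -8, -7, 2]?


d = sum of absolute differences: |-7-4|=11 + |6--8|=14 + |-7--7|=0 + |5-2|=3 = 28.

28


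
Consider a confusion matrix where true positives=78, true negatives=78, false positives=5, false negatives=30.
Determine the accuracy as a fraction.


Accuracy = (TP + TN) / (TP + TN + FP + FN) = (78 + 78) / 191 = 156/191.

156/191


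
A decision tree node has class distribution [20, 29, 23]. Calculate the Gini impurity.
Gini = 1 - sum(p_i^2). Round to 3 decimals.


Total = 72. Proportions: 20/72, 29/72, 23/72. sum(p_i^2) = 0.3414. Gini = 1 - 0.3414 = 0.6586, which rounds to 0.659.

0.659


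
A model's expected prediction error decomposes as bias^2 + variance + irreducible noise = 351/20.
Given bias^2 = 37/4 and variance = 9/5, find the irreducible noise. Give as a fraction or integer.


Total error = bias^2 + variance + irreducible noise. So irreducible noise = 351/20 - 37/4 - 9/5 = 13/2.

13/2


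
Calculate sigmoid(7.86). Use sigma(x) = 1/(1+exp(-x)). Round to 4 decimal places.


sigma(7.86) = 1/(1+e^(-7.86)) = 1/(1+0.000386) = 1/1.000386 = 0.9996.

0.9996


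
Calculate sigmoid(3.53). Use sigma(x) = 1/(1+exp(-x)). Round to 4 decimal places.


sigma(3.53) = 1/(1+e^(-3.53)) = 1/(1+0.029305) = 1/1.029305 = 0.9715.

0.9715


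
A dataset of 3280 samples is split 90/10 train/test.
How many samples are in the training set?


Test set = 3280 * 10% = 328. Training set = 3280 - 328 = 2952.

2952


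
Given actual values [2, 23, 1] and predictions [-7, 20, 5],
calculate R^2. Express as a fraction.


Mean(y) = 26/3. SS_res = 106. SS_tot = 926/3. R^2 = 1 - 106/(926/3) = 304/463.

304/463


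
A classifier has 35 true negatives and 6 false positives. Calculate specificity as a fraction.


Specificity = TN / (TN + FP) = 35 / 41 = 35/41.

35/41


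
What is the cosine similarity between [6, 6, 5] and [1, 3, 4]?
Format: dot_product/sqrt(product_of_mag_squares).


dot = 44. |a|^2 = 97, |b|^2 = 26. cos = 44/sqrt(2522).

44/sqrt(2522)


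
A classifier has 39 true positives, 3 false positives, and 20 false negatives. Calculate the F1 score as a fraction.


Precision = 39/42 = 13/14. Recall = 39/59 = 39/59. F1 = 2*P*R/(P+R) = 78/101.

78/101


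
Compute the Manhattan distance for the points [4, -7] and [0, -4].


d = sum of absolute differences: |4-0|=4 + |-7--4|=3 = 7.

7


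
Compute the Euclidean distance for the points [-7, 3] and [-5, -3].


d = sqrt(sum of squared differences). (-7--5)^2=4, (3--3)^2=36. Sum = 40.

sqrt(40)


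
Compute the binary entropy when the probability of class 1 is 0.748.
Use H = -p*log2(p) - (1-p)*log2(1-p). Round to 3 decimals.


H = -0.748*log2(0.748) - 0.252*log2(0.252) = 0.814.

0.814


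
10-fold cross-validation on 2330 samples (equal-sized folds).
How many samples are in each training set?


Each validation fold has 2330/10 = 233 samples. Training set = 2330 - 233 = 2097.

2097


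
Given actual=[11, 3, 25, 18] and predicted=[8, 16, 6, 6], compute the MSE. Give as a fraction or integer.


MSE = (1/4) * ((11-8)^2=9 + (3-16)^2=169 + (25-6)^2=361 + (18-6)^2=144). Sum = 683. MSE = 683/4.

683/4


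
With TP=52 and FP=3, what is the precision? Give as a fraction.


Precision = TP / (TP + FP) = 52 / 55 = 52/55.

52/55


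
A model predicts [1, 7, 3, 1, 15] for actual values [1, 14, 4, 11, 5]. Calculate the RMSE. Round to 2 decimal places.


MSE = 50.0000. RMSE = sqrt(50.0000) = 7.07.

7.07


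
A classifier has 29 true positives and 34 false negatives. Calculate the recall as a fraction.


Recall = TP / (TP + FN) = 29 / 63 = 29/63.

29/63


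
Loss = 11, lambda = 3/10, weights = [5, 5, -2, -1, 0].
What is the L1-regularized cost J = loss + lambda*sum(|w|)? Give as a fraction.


L1 norm = sum(|w|) = 13. J = 11 + 3/10 * 13 = 149/10.

149/10


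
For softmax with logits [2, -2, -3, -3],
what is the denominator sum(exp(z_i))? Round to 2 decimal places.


Denom = e^2=7.3891 + e^-2=0.1353 + e^-3=0.0498 + e^-3=0.0498. Sum = 7.6240, which rounds to 7.62.

7.62


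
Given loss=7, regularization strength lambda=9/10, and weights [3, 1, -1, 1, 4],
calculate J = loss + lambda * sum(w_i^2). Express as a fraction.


L2 sq norm = sum(w^2) = 28. J = 7 + 9/10 * 28 = 161/5.

161/5


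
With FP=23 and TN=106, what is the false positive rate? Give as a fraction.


FPR = FP / (FP + TN) = 23 / 129 = 23/129.

23/129


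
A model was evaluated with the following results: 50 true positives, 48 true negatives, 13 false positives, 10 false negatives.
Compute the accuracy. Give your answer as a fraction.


Accuracy = (TP + TN) / (TP + TN + FP + FN) = (50 + 48) / 121 = 98/121.

98/121


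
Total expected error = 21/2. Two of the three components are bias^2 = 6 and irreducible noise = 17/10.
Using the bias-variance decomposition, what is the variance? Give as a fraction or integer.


Total error = bias^2 + variance + irreducible noise. So variance = 21/2 - 6 - 17/10 = 14/5.

14/5


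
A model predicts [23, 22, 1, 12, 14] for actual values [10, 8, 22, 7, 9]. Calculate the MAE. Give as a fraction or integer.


MAE = (1/5) * (|10-23|=13 + |8-22|=14 + |22-1|=21 + |7-12|=5 + |9-14|=5). Sum = 58. MAE = 58/5.

58/5


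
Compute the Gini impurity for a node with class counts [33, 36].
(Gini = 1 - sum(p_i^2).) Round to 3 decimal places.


Total = 69. Proportions: 33/69, 36/69. sum(p_i^2) = 0.5009. Gini = 1 - 0.5009 = 0.4991, which rounds to 0.499.

0.499


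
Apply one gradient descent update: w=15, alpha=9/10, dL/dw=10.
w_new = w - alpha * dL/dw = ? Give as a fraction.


w_new = 15 - 9/10 * 10 = 15 - 9 = 6.

6


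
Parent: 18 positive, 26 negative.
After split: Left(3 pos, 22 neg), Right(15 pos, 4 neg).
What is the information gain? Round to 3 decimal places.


H(parent) = 0.9760. H(left) = 0.5294, H(right) = 0.7425. Weighted = (25/44)*0.5294 + (19/44)*0.7425 = 0.6214. IG = 0.9760 - 0.6214 = 0.3546, which rounds to 0.355.

0.355


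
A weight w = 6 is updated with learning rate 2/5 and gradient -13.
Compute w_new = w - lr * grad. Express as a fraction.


w_new = 6 - 2/5 * -13 = 6 - -26/5 = 56/5.

56/5


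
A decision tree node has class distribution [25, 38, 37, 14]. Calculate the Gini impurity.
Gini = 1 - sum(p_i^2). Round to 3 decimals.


Total = 114. Proportions: 25/114, 38/114, 37/114, 14/114. sum(p_i^2) = 0.2796. Gini = 1 - 0.2796 = 0.7204, which rounds to 0.720.

0.720


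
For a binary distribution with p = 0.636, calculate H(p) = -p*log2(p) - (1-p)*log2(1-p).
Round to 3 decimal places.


H = -0.636*log2(0.636) - 0.364*log2(0.364) = 0.946.

0.946


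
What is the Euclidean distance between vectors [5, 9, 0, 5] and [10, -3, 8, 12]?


d = sqrt(sum of squared differences). (5-10)^2=25, (9--3)^2=144, (0-8)^2=64, (5-12)^2=49. Sum = 282.

sqrt(282)


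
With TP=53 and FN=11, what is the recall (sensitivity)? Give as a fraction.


Recall = TP / (TP + FN) = 53 / 64 = 53/64.

53/64


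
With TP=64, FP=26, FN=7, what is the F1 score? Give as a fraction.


Precision = 64/90 = 32/45. Recall = 64/71 = 64/71. F1 = 2*P*R/(P+R) = 128/161.

128/161


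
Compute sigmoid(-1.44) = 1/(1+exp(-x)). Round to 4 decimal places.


sigma(-1.44) = 1/(1+e^(1.44)) = 1/(1+4.220696) = 1/5.220696 = 0.1915.

0.1915


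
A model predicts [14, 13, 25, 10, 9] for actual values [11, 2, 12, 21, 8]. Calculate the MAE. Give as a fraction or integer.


MAE = (1/5) * (|11-14|=3 + |2-13|=11 + |12-25|=13 + |21-10|=11 + |8-9|=1). Sum = 39. MAE = 39/5.

39/5


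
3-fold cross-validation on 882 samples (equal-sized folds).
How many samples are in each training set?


Each validation fold has 882/3 = 294 samples. Training set = 882 - 294 = 588.

588


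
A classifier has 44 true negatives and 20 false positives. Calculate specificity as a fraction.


Specificity = TN / (TN + FP) = 44 / 64 = 11/16.

11/16


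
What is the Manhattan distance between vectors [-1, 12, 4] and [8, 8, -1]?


d = sum of absolute differences: |-1-8|=9 + |12-8|=4 + |4--1|=5 = 18.

18


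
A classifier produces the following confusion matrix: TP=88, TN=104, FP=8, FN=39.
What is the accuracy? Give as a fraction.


Accuracy = (TP + TN) / (TP + TN + FP + FN) = (88 + 104) / 239 = 192/239.

192/239


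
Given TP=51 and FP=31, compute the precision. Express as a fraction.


Precision = TP / (TP + FP) = 51 / 82 = 51/82.

51/82


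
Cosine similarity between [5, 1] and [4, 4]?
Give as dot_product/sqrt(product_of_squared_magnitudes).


dot = 24. |a|^2 = 26, |b|^2 = 32. cos = 24/sqrt(832).

24/sqrt(832)


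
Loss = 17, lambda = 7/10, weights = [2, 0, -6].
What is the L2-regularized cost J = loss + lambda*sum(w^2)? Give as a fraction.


L2 sq norm = sum(w^2) = 40. J = 17 + 7/10 * 40 = 45.

45


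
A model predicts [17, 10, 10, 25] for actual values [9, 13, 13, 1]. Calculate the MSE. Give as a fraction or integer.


MSE = (1/4) * ((9-17)^2=64 + (13-10)^2=9 + (13-10)^2=9 + (1-25)^2=576). Sum = 658. MSE = 329/2.

329/2


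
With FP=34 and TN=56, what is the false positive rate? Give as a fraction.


FPR = FP / (FP + TN) = 34 / 90 = 17/45.

17/45


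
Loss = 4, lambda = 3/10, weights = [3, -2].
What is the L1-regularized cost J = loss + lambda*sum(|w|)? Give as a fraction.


L1 norm = sum(|w|) = 5. J = 4 + 3/10 * 5 = 11/2.

11/2


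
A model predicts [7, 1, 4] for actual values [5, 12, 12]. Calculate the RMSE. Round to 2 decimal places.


MSE = 63.0000. RMSE = sqrt(63.0000) = 7.94.

7.94


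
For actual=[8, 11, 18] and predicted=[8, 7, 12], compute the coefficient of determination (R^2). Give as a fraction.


Mean(y) = 37/3. SS_res = 52. SS_tot = 158/3. R^2 = 1 - 52/(158/3) = 1/79.

1/79


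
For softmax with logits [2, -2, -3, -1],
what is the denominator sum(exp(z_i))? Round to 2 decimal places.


Denom = e^2=7.3891 + e^-2=0.1353 + e^-3=0.0498 + e^-1=0.3679. Sum = 7.9421, which rounds to 7.94.

7.94


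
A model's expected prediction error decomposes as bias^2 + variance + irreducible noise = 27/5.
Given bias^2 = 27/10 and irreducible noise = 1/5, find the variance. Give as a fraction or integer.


Total error = bias^2 + variance + irreducible noise. So variance = 27/5 - 27/10 - 1/5 = 5/2.

5/2


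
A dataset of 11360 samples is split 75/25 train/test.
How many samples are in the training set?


Test set = 11360 * 25% = 2840. Training set = 11360 - 2840 = 8520.

8520


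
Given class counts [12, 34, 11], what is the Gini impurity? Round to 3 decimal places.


Total = 57. Proportions: 12/57, 34/57, 11/57. sum(p_i^2) = 0.4374. Gini = 1 - 0.4374 = 0.5626, which rounds to 0.563.

0.563


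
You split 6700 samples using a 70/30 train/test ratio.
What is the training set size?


Test set = 6700 * 30% = 2010. Training set = 6700 - 2010 = 4690.

4690


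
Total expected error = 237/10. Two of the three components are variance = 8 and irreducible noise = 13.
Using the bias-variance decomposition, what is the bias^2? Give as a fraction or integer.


Total error = bias^2 + variance + irreducible noise. So bias^2 = 237/10 - 8 - 13 = 27/10.

27/10


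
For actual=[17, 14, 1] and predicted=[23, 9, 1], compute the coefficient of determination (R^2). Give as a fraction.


Mean(y) = 32/3. SS_res = 61. SS_tot = 434/3. R^2 = 1 - 61/(434/3) = 251/434.

251/434


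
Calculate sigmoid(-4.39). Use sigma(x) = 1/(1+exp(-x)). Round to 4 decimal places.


sigma(-4.39) = 1/(1+e^(4.39)) = 1/(1+80.640419) = 1/81.640419 = 0.0122.

0.0122


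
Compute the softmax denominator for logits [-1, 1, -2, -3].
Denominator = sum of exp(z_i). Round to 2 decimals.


Denom = e^-1=0.3679 + e^1=2.7183 + e^-2=0.1353 + e^-3=0.0498. Sum = 3.2713, which rounds to 3.27.

3.27


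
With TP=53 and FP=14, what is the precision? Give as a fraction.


Precision = TP / (TP + FP) = 53 / 67 = 53/67.

53/67


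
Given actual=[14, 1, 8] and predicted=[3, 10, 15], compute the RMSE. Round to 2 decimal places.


MSE = 83.6667. RMSE = sqrt(83.6667) = 9.15.

9.15


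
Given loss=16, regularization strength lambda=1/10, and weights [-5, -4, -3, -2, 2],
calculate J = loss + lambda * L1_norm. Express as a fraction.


L1 norm = sum(|w|) = 16. J = 16 + 1/10 * 16 = 88/5.

88/5


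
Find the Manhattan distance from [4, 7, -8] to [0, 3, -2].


d = sum of absolute differences: |4-0|=4 + |7-3|=4 + |-8--2|=6 = 14.

14


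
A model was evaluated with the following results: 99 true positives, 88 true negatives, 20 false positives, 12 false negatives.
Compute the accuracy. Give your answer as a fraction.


Accuracy = (TP + TN) / (TP + TN + FP + FN) = (99 + 88) / 219 = 187/219.

187/219


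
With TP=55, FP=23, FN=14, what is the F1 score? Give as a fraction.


Precision = 55/78 = 55/78. Recall = 55/69 = 55/69. F1 = 2*P*R/(P+R) = 110/147.

110/147


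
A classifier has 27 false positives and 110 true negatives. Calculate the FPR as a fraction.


FPR = FP / (FP + TN) = 27 / 137 = 27/137.

27/137


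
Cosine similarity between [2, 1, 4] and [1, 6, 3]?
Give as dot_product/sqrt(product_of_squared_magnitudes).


dot = 20. |a|^2 = 21, |b|^2 = 46. cos = 20/sqrt(966).

20/sqrt(966)


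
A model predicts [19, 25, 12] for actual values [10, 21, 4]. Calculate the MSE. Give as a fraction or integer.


MSE = (1/3) * ((10-19)^2=81 + (21-25)^2=16 + (4-12)^2=64). Sum = 161. MSE = 161/3.

161/3


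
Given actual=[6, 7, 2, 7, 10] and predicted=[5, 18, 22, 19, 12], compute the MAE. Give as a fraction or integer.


MAE = (1/5) * (|6-5|=1 + |7-18|=11 + |2-22|=20 + |7-19|=12 + |10-12|=2). Sum = 46. MAE = 46/5.

46/5


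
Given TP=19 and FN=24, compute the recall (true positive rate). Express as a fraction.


Recall = TP / (TP + FN) = 19 / 43 = 19/43.

19/43


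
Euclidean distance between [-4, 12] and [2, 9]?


d = sqrt(sum of squared differences). (-4-2)^2=36, (12-9)^2=9. Sum = 45.

sqrt(45)


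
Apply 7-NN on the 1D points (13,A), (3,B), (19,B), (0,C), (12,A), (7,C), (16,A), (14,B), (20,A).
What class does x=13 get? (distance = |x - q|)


Distances: |13-13|=0, |3-13|=10, |19-13|=6, |0-13|=13, |12-13|=1, |7-13|=6, |16-13|=3, |14-13|=1, |20-13|=7. 7 nearest: (13,A), (12,A), (14,B), (16,A), (19,B), (7,C), (20,A). Counts: {'A': 4, 'B': 2, 'C': 1}. Majority class: A.

A


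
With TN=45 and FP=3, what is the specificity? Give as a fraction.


Specificity = TN / (TN + FP) = 45 / 48 = 15/16.

15/16


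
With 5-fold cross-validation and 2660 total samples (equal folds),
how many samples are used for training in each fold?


Each validation fold has 2660/5 = 532 samples. Training set = 2660 - 532 = 2128.

2128


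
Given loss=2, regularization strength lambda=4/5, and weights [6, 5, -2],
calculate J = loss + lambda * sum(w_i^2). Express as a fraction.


L2 sq norm = sum(w^2) = 65. J = 2 + 4/5 * 65 = 54.

54


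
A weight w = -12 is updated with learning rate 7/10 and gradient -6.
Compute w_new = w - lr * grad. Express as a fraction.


w_new = -12 - 7/10 * -6 = -12 - -21/5 = -39/5.

-39/5


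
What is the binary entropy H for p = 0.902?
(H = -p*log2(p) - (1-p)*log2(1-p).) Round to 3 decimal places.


H = -0.902*log2(0.902) - 0.098*log2(0.098) = 0.463.

0.463


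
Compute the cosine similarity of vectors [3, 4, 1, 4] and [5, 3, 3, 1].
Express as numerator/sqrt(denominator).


dot = 34. |a|^2 = 42, |b|^2 = 44. cos = 34/sqrt(1848).

34/sqrt(1848)


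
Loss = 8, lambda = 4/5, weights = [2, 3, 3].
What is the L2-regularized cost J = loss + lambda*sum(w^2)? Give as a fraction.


L2 sq norm = sum(w^2) = 22. J = 8 + 4/5 * 22 = 128/5.

128/5


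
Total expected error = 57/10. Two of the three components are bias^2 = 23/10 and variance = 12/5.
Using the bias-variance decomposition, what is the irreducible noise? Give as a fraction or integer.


Total error = bias^2 + variance + irreducible noise. So irreducible noise = 57/10 - 23/10 - 12/5 = 1.

1


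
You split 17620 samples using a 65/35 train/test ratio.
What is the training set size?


Test set = 17620 * 35% = 6167. Training set = 17620 - 6167 = 11453.

11453


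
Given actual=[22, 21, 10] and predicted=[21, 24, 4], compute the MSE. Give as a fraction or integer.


MSE = (1/3) * ((22-21)^2=1 + (21-24)^2=9 + (10-4)^2=36). Sum = 46. MSE = 46/3.

46/3


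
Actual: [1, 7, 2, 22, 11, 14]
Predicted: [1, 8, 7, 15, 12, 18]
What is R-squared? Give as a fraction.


Mean(y) = 19/2. SS_res = 92. SS_tot = 627/2. R^2 = 1 - 92/(627/2) = 443/627.

443/627


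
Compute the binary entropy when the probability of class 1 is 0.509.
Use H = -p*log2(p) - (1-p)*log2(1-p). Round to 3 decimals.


H = -0.509*log2(0.509) - 0.491*log2(0.491) = 1.000.

1.000


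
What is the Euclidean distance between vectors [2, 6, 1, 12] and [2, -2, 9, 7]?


d = sqrt(sum of squared differences). (2-2)^2=0, (6--2)^2=64, (1-9)^2=64, (12-7)^2=25. Sum = 153.

sqrt(153)


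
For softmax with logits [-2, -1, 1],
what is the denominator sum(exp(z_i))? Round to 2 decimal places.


Denom = e^-2=0.1353 + e^-1=0.3679 + e^1=2.7183. Sum = 3.2215, which rounds to 3.22.

3.22
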